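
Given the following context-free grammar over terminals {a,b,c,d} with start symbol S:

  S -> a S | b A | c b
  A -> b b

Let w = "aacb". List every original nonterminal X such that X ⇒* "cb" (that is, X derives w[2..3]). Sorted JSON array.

CNF form of G:
  S -> T0 A | T1 S | T2 T0
  A -> T0 T0
  T0 -> b
  T1 -> a
  T2 -> c

CYK fill, restricted to cells inside w[2..3]:
  [2..2]={T2}  "c"  orig:{}
  [3..3]={T0}  "b"  orig:{}
  [2..3]={S}  "cb"

Original NTs in T[2,3] deriving "cb": ["S"]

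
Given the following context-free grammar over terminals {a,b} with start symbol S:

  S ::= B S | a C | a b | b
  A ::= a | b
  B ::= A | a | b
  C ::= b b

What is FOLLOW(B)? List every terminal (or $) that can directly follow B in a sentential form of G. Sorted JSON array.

FIRST sets, iterate to fixpoint:
pass 1:
  A via A→a: +{a}
  A via A→b: +{b}
  B via B→A: +{a,b}
  C via C→b b: +{b}
  S via S→B S: +{a,b}
  FIRST[S]={a,b}  FIRST[A]={a,b}  FIRST[B]={a,b}  FIRST[C]={b}
pass 2: (stable)
  FIRST[S]={a,b}  FIRST[A]={a,b}  FIRST[B]={a,b}  FIRST[C]={b}

FOLLOW sets:
initialize: $ ∈ FOLLOW(S)
round 1:
  S→B S: FOLLOW(B) ⊇ FIRST(S) = {a,b}; new: +{a,b}
  S→a C: FOLLOW(C) ⊇ FOLLOW(S) ⊇ {$}; new: +{$}
  S: {$}  A: {}  B: {a,b}  C: {$}
round 2:
  B→A: FOLLOW(A) ⊇ FOLLOW(B) ⊇ {a,b}; new: +{a,b}
  S: {$}  A: {a,b}  B: {a,b}  C: {$}
round 3: (no change)
  S: {$}  A: {a,b}  B: {a,b}  C: {$}

FOLLOW(B) = ["a", "b"]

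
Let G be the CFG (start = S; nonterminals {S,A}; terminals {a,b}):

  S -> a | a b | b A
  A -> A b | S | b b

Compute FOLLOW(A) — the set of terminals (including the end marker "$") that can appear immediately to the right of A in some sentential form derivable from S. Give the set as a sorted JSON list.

FIRST sets, iterate to fixpoint:
pass 1:
  A via A→b b: +{b}
  S via S→a: +{a}
  S via S→b A: +{b}
  FIRST(S)={a,b}  FIRST(A)={b}
pass 2:
  A via A→S: +{a}
  FIRST(S)={a,b}  FIRST(A)={a,b}
pass 3: — fixpoint
  FIRST(S)={a,b}  FIRST(A)={a,b}

FOLLOW sets:
seed FOLLOW(S) with $
round 1:
  A→A b: FOLLOW(A) ⊇ FIRST(b) = {b}; new: +{b}
  A→S: FOLLOW(S) ⊇ FOLLOW(A) ⊇ {b}; new: +{b}
  S→b A: FOLLOW(A) ⊇ FOLLOW(S) ⊇ {$,b}; new: +{$}
  S: {$,b}  A: {$,b}
round 2: done
  S: {$,b}  A: {$,b}

FOLLOW(A) = ["$", "b"]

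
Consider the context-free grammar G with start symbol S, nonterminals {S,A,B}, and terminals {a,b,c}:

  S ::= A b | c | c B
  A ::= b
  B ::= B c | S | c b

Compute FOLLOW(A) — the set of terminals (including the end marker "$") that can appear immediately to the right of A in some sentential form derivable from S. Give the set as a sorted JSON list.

Compute FIRST by fixpoint:
[1]
  A via A→b: +{b}
  B via B→c b: +{c}
  S via S→A b: +{b}
  S via S→c: +{c}
  S: {b,c}  A: {b}  B: {c}
[2]
  B via B→S: +{b}
  S: {b,c}  A: {b}  B: {b,c}
[3] (stable)
  S: {b,c}  A: {b}  B: {b,c}

Compute FOLLOW by fixpoint:
FOLLOW(S) := {$}
iter 1:
  B→B c: FOLLOW(B) ⊇ FIRST(c) = {c}; new: +{c}
  B→S: FOLLOW(S) ⊇ FOLLOW(B) ⊇ {c}; new: +{c}
  S→A b: FOLLOW(A) ⊇ FIRST(b) = {b}; new: +{b}
  S→c B: FOLLOW(B) ⊇ FOLLOW(S) ⊇ {$,c}; new: +{$}
  S: {$,c}  A: {b}  B: {$,c}
iter 2: (stable)
  S: {$,c}  A: {b}  B: {$,c}

FOLLOW(A) = ["b"]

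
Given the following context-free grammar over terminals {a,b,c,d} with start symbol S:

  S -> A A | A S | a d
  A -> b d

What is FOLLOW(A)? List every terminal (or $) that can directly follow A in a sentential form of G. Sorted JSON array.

FIRST iteration:
round 1:
  A via A→b d: +{b}
  S via S→A A: +{b}
  S via S→a d: +{a}
  FIRST(S)={a,b}  FIRST(A)={b}
round 2: (stable)
  FIRST(S)={a,b}  FIRST(A)={b}

FOLLOW sets:
seed FOLLOW(S) with $
round 1:
  S→A A: FOLLOW(A) ⊇ FIRST(A) = {b}; new: +{b}
  S→A A: FOLLOW(A) ⊇ FOLLOW(S) ⊇ {$}; new: +{$}
  S→A S: FOLLOW(A) ⊇ FIRST(S) = {a,b}; new: +{a}
  FOLLOW(S)={$}  FOLLOW(A)={$,a,b}
round 2: (stable)
  FOLLOW(S)={$}  FOLLOW(A)={$,a,b}

FOLLOW(A) = ["$", "a", "b"]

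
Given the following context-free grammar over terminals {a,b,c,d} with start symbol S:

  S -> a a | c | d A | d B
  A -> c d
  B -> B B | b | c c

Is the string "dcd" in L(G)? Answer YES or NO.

Convert to CNF:
  S -> T1 A | T1 B | T2 T2 | c
  A -> T0 T1
  B -> B B | T0 T0 | b
  T0 -> c
  T1 -> d
  T2 -> a

CYK fill:
  T[0,0] 'd' = {T1}  orig:{}
  T[1,1] 'c' = {S,T0}  orig:{S}
  T[2,2] 'd' = {T1}  orig:{}
  T[0,1] 'dc' = ∅
  T[1,2] 'cd' = {A}
  T[0,2] 'dcd' = {S}

S ∈ T[0,2] ⇒ YES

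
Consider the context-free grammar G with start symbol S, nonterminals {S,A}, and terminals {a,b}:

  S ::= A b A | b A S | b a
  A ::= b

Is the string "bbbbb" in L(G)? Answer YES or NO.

Convert to CNF:
  S -> A X2 | T0 T1 | T0 X3
  A -> b
  T0 -> b
  T1 -> a
  X2 -> T0 A
  X3 -> A S

CYK fill:
  [0..0]={A,T0}  "b"  orig:{A}
  [1..1]={A,T0}  "b"  orig:{A}
  [2..2]={A,T0}  "b"  orig:{A}
  [3..3]={A,T0}  "b"  orig:{A}
  [4..4]={A,T0}  "b"  orig:{A}
  [0..1]={X2}  "bb"  orig:{}
  [1..2]={X2}  "bb"  orig:{}
  [2..3]={X2}  "bb"  orig:{}
  [3..4]={X2}  "bb"  orig:{}
  [0..2]={S}  "bbb"
  [1..3]={S}  "bbb"
  [2..4]={S}  "bbb"
  [0..3]={X3}  "bbbb"  orig:{}
  [1..4]={X3}  "bbbb"  orig:{}
  [0..4]={S}  "bbbbb"

S ∈ T[0,4] ⇒ YES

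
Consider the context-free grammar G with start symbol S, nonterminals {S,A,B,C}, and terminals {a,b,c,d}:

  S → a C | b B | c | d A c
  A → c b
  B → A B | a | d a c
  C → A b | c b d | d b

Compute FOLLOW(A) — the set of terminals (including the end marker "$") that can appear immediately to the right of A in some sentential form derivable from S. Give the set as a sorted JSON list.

FIRST iteration:
pass 1:
  A via A→c b: +{c}
  B via B→A B: +{c}
  B via B→a: +{a}
  B via B→d a c: +{d}
  C via C→A b: +{c}
  C via C→d b: +{d}
  S via S→a C: +{a}
  S via S→b B: +{b}
  S via S→c: +{c}
  S via S→d A c: +{d}
  FIRST(S)={a,b,c,d}  FIRST(A)={c}  FIRST(B)={a,c,d}  FIRST(C)={c,d}
pass 2: — fixpoint
  FIRST(S)={a,b,c,d}  FIRST(A)={c}  FIRST(B)={a,c,d}  FIRST(C)={c,d}

FOLLOW iteration:
FOLLOW(S) := {$}
round 1:
  B→A B: FOLLOW(A) ⊇ FIRST(B) = {a,c,d}; new: +{a,c,d}
  C→A b: FOLLOW(A) ⊇ FIRST(b) = {b}; new: +{b}
  S→a C: FOLLOW(C) ⊇ FOLLOW(S) ⊇ {$}; new: +{$}
  S→b B: FOLLOW(B) ⊇ FOLLOW(S) ⊇ {$}; new: +{$}
  FOLLOW(S)={$}  FOLLOW(A)={a,b,c,d}  FOLLOW(B)={$}  FOLLOW(C)={$}
round 2: done
  FOLLOW(S)={$}  FOLLOW(A)={a,b,c,d}  FOLLOW(B)={$}  FOLLOW(C)={$}

FOLLOW(A) = ["a", "b", "c", "d"]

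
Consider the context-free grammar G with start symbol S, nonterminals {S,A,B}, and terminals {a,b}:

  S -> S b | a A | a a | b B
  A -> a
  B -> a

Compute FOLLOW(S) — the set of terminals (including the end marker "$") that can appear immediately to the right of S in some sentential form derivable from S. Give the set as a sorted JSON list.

FIRST sets, iterate to fixpoint:
round 1:
  A via A→a: +{a}
  B via B→a: +{a}
  S via S→a A: +{a}
  S via S→b B: +{b}
  S: {a,b}  A: {a}  B: {a}
round 2: done
  S: {a,b}  A: {a}  B: {a}

Compute FOLLOW by fixpoint:
initialize: $ ∈ FOLLOW(S)
iter 1:
  S→S b: FOLLOW(S) ⊇ FIRST(b) = {b}; new: +{b}
  S→a A: FOLLOW(A) ⊇ FOLLOW(S) ⊇ {$,b}; new: +{$,b}
  S→b B: FOLLOW(B) ⊇ FOLLOW(S) ⊇ {$,b}; new: +{$,b}
  S: {$,b}  A: {$,b}  B: {$,b}
iter 2: (stable)
  S: {$,b}  A: {$,b}  B: {$,b}

FOLLOW(S) = ["$", "b"]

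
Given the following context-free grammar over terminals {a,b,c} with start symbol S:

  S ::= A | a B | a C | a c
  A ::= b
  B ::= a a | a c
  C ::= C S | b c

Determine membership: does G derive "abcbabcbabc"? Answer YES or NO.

Convert to CNF:
  S -> T0 B | T0 C | T0 T1 | b
  A -> b
  B -> T0 T0 | T0 T1
  C -> C S | T2 T1
  T0 -> a
  T1 -> c
  T2 -> b

Fill CYK table bottom-up:
  [0..0]={T0}  "a"  orig:{}
  [1..1]={A,S,T2}  "b"  orig:{A,S}
  [2..2]={T1}  "c"  orig:{}
  [3..3]={A,S,T2}  "b"  orig:{A,S}
  [4..4]={T0}  "a"  orig:{}
  [5..5]={A,S,T2}  "b"  orig:{A,S}
  [6..6]={T1}  "c"  orig:{}
  [7..7]={A,S,T2}  "b"  orig:{A,S}
  [8..8]={T0}  "a"  orig:{}
  [9..9]={A,S,T2}  "b"  orig:{A,S}
  [10..10]={T1}  "c"  orig:{}
  [0..1]=∅  "ab"
  [1..2]={C}  "bc"
  [2..3]=∅  "cb"
  [3..4]=∅  "ba"
  [4..5]=∅  "ab"
  [5..6]={C}  "bc"
  [6..7]=∅  "cb"
  [7..8]=∅  "ba"
  [8..9]=∅  "ab"
  [9..10]={C}  "bc"
  [0..2]={S}  "abc"
  [1..3]={C}  "bcb"
  [2..4]=∅  "cba"
  [3..5]=∅  "bab"
  [4..6]={S}  "abc"
  [5..7]={C}  "bcb"
  [6..8]=∅  "cba"
  [7..9]=∅  "bab"
  [8..10]={S}  "abc"
  [0..3]={S}  "abcb"
  [1..4]=∅  "bcba"
  [2..5]=∅  "cbab"
  [3..6]=∅  "babc"
  [4..7]={S}  "abcb"
  [5..8]=∅  "bcba"
  [6..9]=∅  "cbab"
  [7..10]=∅  "babc"
  [0..4]=∅  "abcba"
  [1..5]=∅  "bcbab"
  [2..6]=∅  "cbabc"
  [3..7]=∅  "babcb"
  [4..8]=∅  "abcba"
  [5..9]=∅  "bcbab"
  [6..10]=∅  "cbabc"
  [0..5]=∅  "abcbab"
  [1..6]={C}  "bcbabc"
  [2..7]=∅  "cbabcb"
  [3..8]=∅  "babcba"
  [4..9]=∅  "abcbab"
  [5..10]={C}  "bcbabc"
  [0..6]={S}  "abcbabc"
  [1..7]={C}  "bcbabcb"
  [2..8]=∅  "cbabcba"
  [3..9]=∅  "babcbab"
  [4..10]={S}  "abcbabc"
  [0..7]={S}  "abcbabcb"
  [1..8]=∅  "bcbabcba"
  [2..9]=∅  "cbabcbab"
  [3..10]=∅  "babcbabc"
  [0..8]=∅  "abcbabcba"
  [1..9]=∅  "bcbabcbab"
  [2..10]=∅  "cbabcbabc"
  [0..9]=∅  "abcbabcbab"
  [1..10]={C}  "bcbabcbabc"
  [0..10]={S}  "abcbabcbabc"

S ∈ T[0,10] ⇒ YES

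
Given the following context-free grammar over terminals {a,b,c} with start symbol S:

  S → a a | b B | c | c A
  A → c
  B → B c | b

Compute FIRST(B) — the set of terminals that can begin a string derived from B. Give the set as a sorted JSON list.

Compute FIRST by fixpoint:
pass 1:
  A via A→c: +{c}
  B via B→b: +{b}
  S via S→a a: +{a}
  S via S→b B: +{b}
  S via S→c: +{c}
  FIRST[S]={a,b,c}  FIRST[A]={c}  FIRST[B]={b}
pass 2: (no change)
  FIRST[S]={a,b,c}  FIRST[A]={c}  FIRST[B]={b}

FIRST(B) = ["b"]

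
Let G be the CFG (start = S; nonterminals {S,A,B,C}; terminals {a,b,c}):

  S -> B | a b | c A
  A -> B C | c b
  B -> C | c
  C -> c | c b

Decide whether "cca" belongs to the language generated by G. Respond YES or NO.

Convert to CNF:
  S -> T0 A | T0 T1 | T2 T1 | c
  A -> B C | T0 T1
  B -> T0 T1 | c
  C -> T0 T1 | c
  T0 -> c
  T1 -> b
  T2 -> a

Fill CYK table bottom-up:
  cell(0,0) c: {B,C,S,T0}  orig:{B,C,S}
  cell(1,1) c: {B,C,S,T0}  orig:{B,C,S}
  cell(2,2) a: {T2}  orig:{}
  cell(0,1) cc: {A}
  cell(1,2) ca: ∅
  cell(0,2) cca: ∅

S ∉ T[0,2] ⇒ NO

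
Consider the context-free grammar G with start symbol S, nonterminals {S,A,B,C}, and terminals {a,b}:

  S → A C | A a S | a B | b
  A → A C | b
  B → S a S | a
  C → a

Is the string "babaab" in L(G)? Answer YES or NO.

Convert to CNF:
  S -> A C | A X2 | T0 B | b
  A -> A C | b
  B -> S X1 | a
  C -> a
  T0 -> a
  X1 -> T0 S
  X2 -> T0 S

CYK fill:
  [0..0]={A,S}  "b"
  [1..1]={B,C,T0}  "a"  orig:{B,C}
  [2..2]={A,S}  "b"
  [3..3]={B,C,T0}  "a"  orig:{B,C}
  [4..4]={B,C,T0}  "a"  orig:{B,C}
  [5..5]={A,S}  "b"
  [0..1]={A,S}  "ba"
  [1..2]={X1,X2}  "ab"  orig:{}
  [2..3]={A,S}  "ba"
  [3..4]={S}  "aa"
  [4..5]={X1,X2}  "ab"  orig:{}
  [0..2]={B,S}  "bab"
  [1..3]={X1,X2}  "aba"  orig:{}
  [2..4]={A,S}  "baa"
  [3..5]=∅  "aab"
  [0..3]={B,S}  "baba"
  [1..4]={X1,X2}  "abaa"  orig:{}
  [2..5]={B,S}  "baab"
  [0..4]={B,S}  "babaa"
  [1..5]={S,X1,X2}  "abaab"  orig:{S}
  [0..5]={B,S}  "babaab"

S ∈ T[0,5] ⇒ YES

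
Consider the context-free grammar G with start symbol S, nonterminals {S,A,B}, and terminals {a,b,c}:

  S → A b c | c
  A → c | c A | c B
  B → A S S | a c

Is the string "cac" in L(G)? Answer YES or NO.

CNF form of G:
  S -> A X4 | c
  A -> T0 A | T0 B | c
  B -> A X3 | T1 T0
  T0 -> c
  T1 -> a
  T2 -> b
  X3 -> S S
  X4 -> T2 T0

CYK fill:
  [0..0]={A,S,T0}  "c"  orig:{A,S}
  [1..1]={T1}  "a"  orig:{}
  [2..2]={A,S,T0}  "c"  orig:{A,S}
  [0..1]=∅  "ca"
  [1..2]={B}  "ac"
  [0..2]={A}  "cac"

S ∉ T[0,2] ⇒ NO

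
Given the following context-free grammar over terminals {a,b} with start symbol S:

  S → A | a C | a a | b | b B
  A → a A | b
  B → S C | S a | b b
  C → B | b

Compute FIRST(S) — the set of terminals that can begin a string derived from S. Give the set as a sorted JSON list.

FIRST iteration:
pass 1:
  A via A→a A: +{a}
  A via A→b: +{b}
  B via B→b b: +{b}
  C via C→B: +{b}
  S via S→A: +{a,b}
  FIRST(S)={a,b}  FIRST(A)={a,b}  FIRST(B)={b}  FIRST(C)={b}
pass 2:
  B via B→S C: +{a}
  C via C→B: +{a}
  FIRST(S)={a,b}  FIRST(A)={a,b}  FIRST(B)={a,b}  FIRST(C)={a,b}
pass 3: — fixpoint
  FIRST(S)={a,b}  FIRST(A)={a,b}  FIRST(B)={a,b}  FIRST(C)={a,b}

FIRST(S) = ["a", "b"]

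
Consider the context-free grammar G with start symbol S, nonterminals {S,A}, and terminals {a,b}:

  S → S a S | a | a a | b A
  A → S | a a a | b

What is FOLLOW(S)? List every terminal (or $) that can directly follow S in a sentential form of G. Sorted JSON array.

FIRST sets, iterate to fixpoint:
iter 1:
  A via A→a a a: +{a}
  A via A→b: +{b}
  S via S→a: +{a}
  S via S→b A: +{b}
  FIRST(S)={a,b}  FIRST(A)={a,b}
iter 2: (stable)
  FIRST(S)={a,b}  FIRST(A)={a,b}

FOLLOW sets:
seed FOLLOW(S) with $
iter 1:
  S→S a S: FOLLOW(S) ⊇ FIRST(a) = {a}; new: +{a}
  S→b A: FOLLOW(A) ⊇ FOLLOW(S) ⊇ {$,a}; new: +{$,a}
  FOLLOW[S]={$,a}  FOLLOW[A]={$,a}
iter 2: (stable)
  FOLLOW[S]={$,a}  FOLLOW[A]={$,a}

FOLLOW(S) = ["$", "a"]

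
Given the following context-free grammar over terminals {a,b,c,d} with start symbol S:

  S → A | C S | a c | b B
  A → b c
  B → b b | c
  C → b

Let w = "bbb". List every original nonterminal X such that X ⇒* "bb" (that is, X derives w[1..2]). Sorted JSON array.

CNF form of G:
  S -> C S | T0 B | T0 T1 | T2 T1
  A -> T0 T1
  B -> T0 T0 | c
  C -> b
  T0 -> b
  T1 -> c
  T2 -> a

Fill CYK table bottom-up (cells [i..j] with 1 ≤ i ≤ j ≤ 2 only):
  cell(1,1) b: {C,T0}  orig:{C}
  cell(2,2) b: {C,T0}  orig:{C}
  cell(1,2) bb: {B}

Original NTs in T[1,2] deriving "bb": ["B"]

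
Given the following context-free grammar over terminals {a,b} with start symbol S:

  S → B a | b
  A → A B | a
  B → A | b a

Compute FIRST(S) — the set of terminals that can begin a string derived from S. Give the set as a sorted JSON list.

Compute FIRST by fixpoint:
[1]
  A via A→a: +{a}
  B via B→A: +{a}
  B via B→b a: +{b}
  S via S→B a: +{a,b}
  FIRST(S)={a,b}  FIRST(A)={a}  FIRST(B)={a,b}
[2] (stable)
  FIRST(S)={a,b}  FIRST(A)={a}  FIRST(B)={a,b}

FIRST(S) = ["a", "b"]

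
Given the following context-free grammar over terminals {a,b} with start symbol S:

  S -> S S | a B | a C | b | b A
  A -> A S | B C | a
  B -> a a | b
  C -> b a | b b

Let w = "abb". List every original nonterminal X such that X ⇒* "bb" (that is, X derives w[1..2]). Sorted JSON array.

CNF form of G:
  S -> S S | T0 B | T0 C | T1 A | b
  A -> A S | B C | a
  B -> T0 T0 | b
  C -> T1 T0 | T1 T1
  T0 -> a
  T1 -> b

Fill CYK table bottom-up — only the sub-triangle for w[1..2]:
  T[1,1] 'b' = {B,S,T1}  orig:{B,S}
  T[2,2] 'b' = {B,S,T1}  orig:{B,S}
  T[1,2] 'bb' = {C,S}

Original NTs in T[1,2] deriving "bb": ["C", "S"]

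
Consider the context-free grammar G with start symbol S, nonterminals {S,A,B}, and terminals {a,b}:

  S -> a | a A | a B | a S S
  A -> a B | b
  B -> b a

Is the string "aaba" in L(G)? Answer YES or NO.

Convert to CNF:
  S -> T0 A | T0 B | T0 X2 | a
  A -> T0 B | b
  B -> T1 T0
  T0 -> a
  T1 -> b
  X2 -> S S

CYK table (by increasing span):
  T[0,0] 'a' = {S,T0}  orig:{S}
  T[1,1] 'a' = {S,T0}  orig:{S}
  T[2,2] 'b' = {A,T1}  orig:{A}
  T[3,3] 'a' = {S,T0}  orig:{S}
  T[0,1] 'aa' = {X2}  orig:{}
  T[1,2] 'ab' = {S}
  T[2,3] 'ba' = {B}
  T[0,2] 'aab' = {X2}  orig:{}
  T[1,3] 'aba' = {A,S,X2}  orig:{A,S}
  T[0,3] 'aaba' = {S,X2}  orig:{S}

S ∈ T[0,3] ⇒ YES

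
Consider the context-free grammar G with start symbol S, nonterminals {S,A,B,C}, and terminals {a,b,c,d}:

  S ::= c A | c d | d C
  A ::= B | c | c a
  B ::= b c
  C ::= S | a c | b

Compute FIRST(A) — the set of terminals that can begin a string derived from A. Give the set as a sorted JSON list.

FIRST iteration:
[1]
  A via A→c: +{c}
  B via B→b c: +{b}
  C via C→a c: +{a}
  C via C→b: +{b}
  S via S→c A: +{c}
  S via S→d C: +{d}
  FIRST(S)={c,d}  FIRST(A)={c}  FIRST(B)={b}  FIRST(C)={a,b}
[2]
  A via A→B: +{b}
  C via C→S: +{c,d}
  FIRST(S)={c,d}  FIRST(A)={b,c}  FIRST(B)={b}  FIRST(C)={a,b,c,d}
[3] (no change)
  FIRST(S)={c,d}  FIRST(A)={b,c}  FIRST(B)={b}  FIRST(C)={a,b,c,d}

FIRST(A) = ["b", "c"]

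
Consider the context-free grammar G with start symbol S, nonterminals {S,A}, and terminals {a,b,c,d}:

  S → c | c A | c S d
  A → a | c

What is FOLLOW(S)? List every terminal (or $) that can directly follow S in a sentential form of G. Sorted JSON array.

FIRST sets, iterate to fixpoint:
[1]
  A via A→a: +{a}
  A via A→c: +{c}
  S via S→c: +{c}
  FIRST(S)={c}  FIRST(A)={a,c}
[2] (stable)
  FIRST(S)={c}  FIRST(A)={a,c}

Compute FOLLOW by fixpoint:
seed FOLLOW(S) with $
round 1:
  S→c A: FOLLOW(A) ⊇ FOLLOW(S) ⊇ {$}; new: +{$}
  S→c S d: FOLLOW(S) ⊇ FIRST(d) = {d}; new: +{d}
  S: {$,d}  A: {$}
round 2:
  S→c A: FOLLOW(A) ⊇ FOLLOW(S) ⊇ {$,d}; new: +{d}
  S: {$,d}  A: {$,d}
round 3: done
  S: {$,d}  A: {$,d}

FOLLOW(S) = ["$", "d"]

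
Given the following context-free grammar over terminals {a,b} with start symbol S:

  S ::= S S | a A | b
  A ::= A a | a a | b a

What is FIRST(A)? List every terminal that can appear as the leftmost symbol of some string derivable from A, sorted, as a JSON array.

FIRST iteration:
iter 1:
  A via A→a a: +{a}
  A via A→b a: +{b}
  S via S→a A: +{a}
  S via S→b: +{b}
  S: {a,b}  A: {a,b}
iter 2: (no change)
  S: {a,b}  A: {a,b}

FIRST(A) = ["a", "b"]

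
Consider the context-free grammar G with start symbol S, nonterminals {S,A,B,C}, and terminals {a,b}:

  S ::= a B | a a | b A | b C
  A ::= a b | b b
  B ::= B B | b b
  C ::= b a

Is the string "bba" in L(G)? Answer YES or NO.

Convert to CNF:
  S -> T0 B | T0 T0 | T1 A | T1 C
  A -> T0 T1 | T1 T1
  B -> B B | T1 T1
  C -> T1 T0
  T0 -> a
  T1 -> b

CYK fill:
  T[0,0] 'b' = {T1}  orig:{}
  T[1,1] 'b' = {T1}  orig:{}
  T[2,2] 'a' = {T0}  orig:{}
  T[0,1] 'bb' = {A,B}
  T[1,2] 'ba' = {C}
  T[0,2] 'bba' = {S}

S ∈ T[0,2] ⇒ YES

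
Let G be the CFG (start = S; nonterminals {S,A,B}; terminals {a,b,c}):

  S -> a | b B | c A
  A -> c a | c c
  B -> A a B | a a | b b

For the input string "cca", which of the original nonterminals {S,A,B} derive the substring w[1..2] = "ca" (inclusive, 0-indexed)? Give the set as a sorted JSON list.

CNF form of G:
  S -> T0 A | T2 B | a
  A -> T0 T0 | T0 T1
  B -> A X3 | T1 T1 | T2 T2
  T0 -> c
  T1 -> a
  T2 -> b
  X3 -> T1 B

Fill CYK table bottom-up — only the sub-triangle for w[1..2]:
  cell(1,1) c: {T0}  orig:{}
  cell(2,2) a: {S,T1}  orig:{S}
  cell(1,2) ca: {A}

Original NTs in T[1,2] deriving "ca": ["A"]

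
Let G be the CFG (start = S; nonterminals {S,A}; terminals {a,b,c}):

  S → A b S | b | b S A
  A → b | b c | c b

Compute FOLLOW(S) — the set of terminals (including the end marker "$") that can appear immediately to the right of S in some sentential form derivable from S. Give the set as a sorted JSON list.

FIRST iteration:
iter 1:
  A via A→b: +{b}
  A via A→c b: +{c}
  S via S→A b S: +{b,c}
  S: {b,c}  A: {b,c}
iter 2: — fixpoint
  S: {b,c}  A: {b,c}

FOLLOW iteration:
initialize: $ ∈ FOLLOW(S)
pass 1:
  S→A b S: FOLLOW(A) ⊇ FIRST(b) = {b}; new: +{b}
  S→b S A: FOLLOW(S) ⊇ FIRST(A) = {b,c}; new: +{b,c}
  S→b S A: FOLLOW(A) ⊇ FOLLOW(S) ⊇ {$,b,c}; new: +{$,c}
  S: {$,b,c}  A: {$,b,c}
pass 2: (no change)
  S: {$,b,c}  A: {$,b,c}

FOLLOW(S) = ["$", "b", "c"]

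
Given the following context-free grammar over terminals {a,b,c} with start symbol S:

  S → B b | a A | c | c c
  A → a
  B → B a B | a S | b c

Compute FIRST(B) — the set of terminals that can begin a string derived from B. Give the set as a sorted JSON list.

FIRST sets, iterate to fixpoint:
[1]
  A via A→a: +{a}
  B via B→a S: +{a}
  B via B→b c: +{b}
  S via S→B b: +{a,b}
  S via S→c: +{c}
  FIRST(S)={a,b,c}  FIRST(A)={a}  FIRST(B)={a,b}
[2] (no change)
  FIRST(S)={a,b,c}  FIRST(A)={a}  FIRST(B)={a,b}

FIRST(B) = ["a", "b"]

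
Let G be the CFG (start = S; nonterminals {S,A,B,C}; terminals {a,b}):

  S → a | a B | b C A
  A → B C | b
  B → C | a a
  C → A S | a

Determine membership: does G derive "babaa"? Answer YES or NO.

CNF form of G:
  S -> T0 B | T1 X2 | a
  A -> B C | b
  B -> A S | T0 T0 | a
  C -> A S | a
  T0 -> a
  T1 -> b
  X2 -> C A

CYK table (by increasing span):
  [0..0]={A,T1}  "b"  orig:{A}
  [1..1]={B,C,S,T0}  "a"  orig:{B,C,S}
  [2..2]={A,T1}  "b"  orig:{A}
  [3..3]={B,C,S,T0}  "a"  orig:{B,C,S}
  [4..4]={B,C,S,T0}  "a"  orig:{B,C,S}
  [0..1]={B,C}  "ba"
  [1..2]={X2}  "ab"  orig:{}
  [2..3]={B,C}  "ba"
  [3..4]={A,B,S}  "aa"
  [0..2]={S,X2}  "bab"  orig:{S}
  [1..3]={A,S}  "aba"
  [2..4]={A,B,C}  "baa"
  [0..3]={A,B,C}  "baba"
  [1..4]={A,B,C,S,X2}  "abaa"  orig:{A,B,C,S}
  [0..4]={A,B,C,S,X2}  "babaa"  orig:{A,B,C,S}

S ∈ T[0,4] ⇒ YES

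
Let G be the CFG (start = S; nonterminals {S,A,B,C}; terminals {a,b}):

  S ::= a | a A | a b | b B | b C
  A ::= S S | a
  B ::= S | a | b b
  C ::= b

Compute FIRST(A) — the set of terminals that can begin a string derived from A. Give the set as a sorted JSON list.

FIRST sets, iterate to fixpoint:
[1]
  A via A→a: +{a}
  B via B→a: +{a}
  B via B→b b: +{b}
  C via C→b: +{b}
  S via S→a: +{a}
  S via S→b B: +{b}
  S: {a,b}  A: {a}  B: {a,b}  C: {b}
[2]
  A via A→S S: +{b}
  S: {a,b}  A: {a,b}  B: {a,b}  C: {b}
[3] done
  S: {a,b}  A: {a,b}  B: {a,b}  C: {b}

FIRST(A) = ["a", "b"]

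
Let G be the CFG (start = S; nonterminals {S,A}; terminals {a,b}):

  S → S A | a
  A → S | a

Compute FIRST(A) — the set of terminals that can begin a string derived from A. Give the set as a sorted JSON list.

Compute FIRST by fixpoint:
[1]
  A via A→a: +{a}
  S via S→a: +{a}
  FIRST(S)={a}  FIRST(A)={a}
[2] (no change)
  FIRST(S)={a}  FIRST(A)={a}

FIRST(A) = ["a"]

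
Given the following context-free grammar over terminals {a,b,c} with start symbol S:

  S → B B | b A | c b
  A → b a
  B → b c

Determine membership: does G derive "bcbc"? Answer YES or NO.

Convert to CNF:
  S -> B B | T0 A | T2 T0
  A -> T0 T1
  B -> T0 T2
  T0 -> b
  T1 -> a
  T2 -> c

CYK table (by increasing span):
  [0..0]={T0}  "b"  orig:{}
  [1..1]={T2}  "c"  orig:{}
  [2..2]={T0}  "b"  orig:{}
  [3..3]={T2}  "c"  orig:{}
  [0..1]={B}  "bc"
  [1..2]={S}  "cb"
  [2..3]={B}  "bc"
  [0..2]=∅  "bcb"
  [1..3]=∅  "cbc"
  [0..3]={S}  "bcbc"

S ∈ T[0,3] ⇒ YES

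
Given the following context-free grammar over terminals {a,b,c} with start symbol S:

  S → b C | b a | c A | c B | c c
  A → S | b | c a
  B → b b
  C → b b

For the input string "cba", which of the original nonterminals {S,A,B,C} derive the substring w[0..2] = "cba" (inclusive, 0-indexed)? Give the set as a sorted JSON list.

Convert to CNF:
  S -> T0 C | T0 T1 | T2 A | T2 B | T2 T2
  A -> T0 C | T0 T1 | T2 A | T2 B | T2 T1 | T2 T2 | b
  B -> T0 T0
  C -> T0 T0
  T0 -> b
  T1 -> a
  T2 -> c

Fill CYK table bottom-up — only the sub-triangle for w[0..2]:
  cell(0,0) c: {T2}  orig:{}
  cell(1,1) b: {A,T0}  orig:{A}
  cell(2,2) a: {T1}  orig:{}
  cell(0,1) cb: {A,S}
  cell(1,2) ba: {A,S}
  cell(0,2) cba: {A,S}

Original NTs in T[0,2] deriving "cba": ["A", "S"]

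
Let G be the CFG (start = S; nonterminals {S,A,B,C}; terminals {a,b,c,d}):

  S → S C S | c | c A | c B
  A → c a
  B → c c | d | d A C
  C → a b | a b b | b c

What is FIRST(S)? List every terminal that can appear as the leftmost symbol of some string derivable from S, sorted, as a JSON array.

Compute FIRST by fixpoint:
round 1:
  A via A→c a: +{c}
  B via B→c c: +{c}
  B via B→d: +{d}
  C via C→a b: +{a}
  C via C→b c: +{b}
  S via S→c: +{c}
  S: {c}  A: {c}  B: {c,d}  C: {a,b}
round 2: — fixpoint
  S: {c}  A: {c}  B: {c,d}  C: {a,b}

FIRST(S) = ["c"]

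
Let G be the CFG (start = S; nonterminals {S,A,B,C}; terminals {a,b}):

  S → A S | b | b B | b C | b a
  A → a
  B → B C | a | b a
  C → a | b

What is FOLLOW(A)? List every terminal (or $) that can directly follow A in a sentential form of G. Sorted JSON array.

FIRST sets, iterate to fixpoint:
pass 1:
  A via A→a: +{a}
  B via B→a: +{a}
  B via B→b a: +{b}
  C via C→a: +{a}
  C via C→b: +{b}
  S via S→A S: +{a}
  S via S→b: +{b}
  FIRST(S)={a,b}  FIRST(A)={a}  FIRST(B)={a,b}  FIRST(C)={a,b}
pass 2: (stable)
  FIRST(S)={a,b}  FIRST(A)={a}  FIRST(B)={a,b}  FIRST(C)={a,b}

FOLLOW iteration:
initialize: $ ∈ FOLLOW(S)
[1]
  B→B C: FOLLOW(B) ⊇ FIRST(C) = {a,b}; new: +{a,b}
  B→B C: FOLLOW(C) ⊇ FOLLOW(B) ⊇ {a,b}; new: +{a,b}
  S→A S: FOLLOW(A) ⊇ FIRST(S) = {a,b}; new: +{a,b}
  S→b B: FOLLOW(B) ⊇ FOLLOW(S) ⊇ {$}; new: +{$}
  S→b C: FOLLOW(C) ⊇ FOLLOW(S) ⊇ {$}; new: +{$}
  FOLLOW[S]={$}  FOLLOW[A]={a,b}  FOLLOW[B]={$,a,b}  FOLLOW[C]={$,a,b}
[2] — fixpoint
  FOLLOW[S]={$}  FOLLOW[A]={a,b}  FOLLOW[B]={$,a,b}  FOLLOW[C]={$,a,b}

FOLLOW(A) = ["a", "b"]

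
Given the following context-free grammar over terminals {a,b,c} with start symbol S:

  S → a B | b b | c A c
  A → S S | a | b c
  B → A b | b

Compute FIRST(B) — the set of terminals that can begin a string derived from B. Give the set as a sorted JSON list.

FIRST sets, iterate to fixpoint:
round 1:
  A via A→a: +{a}
  A via A→b c: +{b}
  B via B→A b: +{a,b}
  S via S→a B: +{a}
  S via S→b b: +{b}
  S via S→c A c: +{c}
  S: {a,b,c}  A: {a,b}  B: {a,b}
round 2:
  A via A→S S: +{c}
  B via B→A b: +{c}
  S: {a,b,c}  A: {a,b,c}  B: {a,b,c}
round 3: — fixpoint
  S: {a,b,c}  A: {a,b,c}  B: {a,b,c}

FIRST(B) = ["a", "b", "c"]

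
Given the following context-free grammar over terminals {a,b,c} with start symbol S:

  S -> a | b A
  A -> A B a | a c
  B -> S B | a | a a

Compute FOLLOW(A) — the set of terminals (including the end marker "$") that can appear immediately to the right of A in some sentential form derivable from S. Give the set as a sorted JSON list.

Compute FIRST by fixpoint:
round 1:
  A via A→a c: +{a}
  B via B→a: +{a}
  S via S→a: +{a}
  S via S→b A: +{b}
  FIRST(S)={a,b}  FIRST(A)={a}  FIRST(B)={a}
round 2:
  B via B→S B: +{b}
  FIRST(S)={a,b}  FIRST(A)={a}  FIRST(B)={a,b}
round 3: — fixpoint
  FIRST(S)={a,b}  FIRST(A)={a}  FIRST(B)={a,b}

FOLLOW sets:
initialize: $ ∈ FOLLOW(S)
[1]
  A→A B a: FOLLOW(A) ⊇ FIRST(B) = {a,b}; new: +{a,b}
  A→A B a: FOLLOW(B) ⊇ FIRST(a) = {a}; new: +{a}
  B→S B: FOLLOW(S) ⊇ FIRST(B) = {a,b}; new: +{a,b}
  S→b A: FOLLOW(A) ⊇ FOLLOW(S) ⊇ {$,a,b}; new: +{$}
  FOLLOW(S)={$,a,b}  FOLLOW(A)={$,a,b}  FOLLOW(B)={a}
[2] — fixpoint
  FOLLOW(S)={$,a,b}  FOLLOW(A)={$,a,b}  FOLLOW(B)={a}

FOLLOW(A) = ["$", "a", "b"]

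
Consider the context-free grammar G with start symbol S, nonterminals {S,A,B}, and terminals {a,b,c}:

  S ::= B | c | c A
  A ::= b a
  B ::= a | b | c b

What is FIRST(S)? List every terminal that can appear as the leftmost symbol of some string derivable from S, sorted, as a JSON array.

FIRST sets, iterate to fixpoint:
[1]
  A via A→b a: +{b}
  B via B→a: +{a}
  B via B→b: +{b}
  B via B→c b: +{c}
  S via S→B: +{a,b,c}
  S: {a,b,c}  A: {b}  B: {a,b,c}
[2] done
  S: {a,b,c}  A: {b}  B: {a,b,c}

FIRST(S) = ["a", "b", "c"]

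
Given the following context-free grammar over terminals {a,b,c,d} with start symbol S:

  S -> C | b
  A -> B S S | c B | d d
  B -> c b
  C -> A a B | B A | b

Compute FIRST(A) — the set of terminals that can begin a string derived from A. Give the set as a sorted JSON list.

FIRST iteration:
[1]
  A via A→c B: +{c}
  A via A→d d: +{d}
  B via B→c b: +{c}
  C via C→A a B: +{c,d}
  C via C→b: +{b}
  S via S→C: +{b,c,d}
  S: {b,c,d}  A: {c,d}  B: {c}  C: {b,c,d}
[2] (stable)
  S: {b,c,d}  A: {c,d}  B: {c}  C: {b,c,d}

FIRST(A) = ["c", "d"]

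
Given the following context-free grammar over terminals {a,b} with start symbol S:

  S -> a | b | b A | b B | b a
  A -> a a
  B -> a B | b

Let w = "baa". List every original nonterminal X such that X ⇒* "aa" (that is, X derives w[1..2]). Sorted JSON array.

Convert to CNF:
  S -> T1 A | T1 B | T1 T0 | a | b
  A -> T0 T0
  B -> T0 B | b
  T0 -> a
  T1 -> b

CYK fill, restricted to cells inside w[1..2]:
  cell(1,1) a: {S,T0}  orig:{S}
  cell(2,2) a: {S,T0}  orig:{S}
  cell(1,2) aa: {A}

Original NTs in T[1,2] deriving "aa": ["A"]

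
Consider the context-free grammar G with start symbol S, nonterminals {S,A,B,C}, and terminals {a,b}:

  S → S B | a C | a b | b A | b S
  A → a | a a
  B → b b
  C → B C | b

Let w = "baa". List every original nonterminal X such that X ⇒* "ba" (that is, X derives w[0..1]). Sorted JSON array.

CNF form of G:
  S -> S B | T0 C | T0 T1 | T1 A | T1 S
  A -> T0 T0 | a
  B -> T1 T1
  C -> B C | b
  T0 -> a
  T1 -> b

CYK fill — only the sub-triangle for w[0..1]:
  [0..0]={C,T1}  "b"  orig:{C}
  [1..1]={A,T0}  "a"  orig:{A}
  [0..1]={S}  "ba"

Original NTs in T[0,1] deriving "ba": ["S"]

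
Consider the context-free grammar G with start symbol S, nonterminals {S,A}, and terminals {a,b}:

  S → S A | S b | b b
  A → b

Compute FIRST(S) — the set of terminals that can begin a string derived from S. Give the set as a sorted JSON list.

FIRST iteration:
iter 1:
  A via A→b: +{b}
  S via S→b b: +{b}
  FIRST[S]={b}  FIRST[A]={b}
iter 2: — fixpoint
  FIRST[S]={b}  FIRST[A]={b}

FIRST(S) = ["b"]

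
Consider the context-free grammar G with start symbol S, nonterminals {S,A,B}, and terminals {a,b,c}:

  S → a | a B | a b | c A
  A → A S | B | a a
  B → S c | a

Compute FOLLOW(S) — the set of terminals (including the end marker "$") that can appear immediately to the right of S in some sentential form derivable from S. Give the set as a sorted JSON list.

FIRST iteration:
[1]
  A via A→a a: +{a}
  B via B→a: +{a}
  S via S→a: +{a}
  S via S→c A: +{c}
  FIRST(S)={a,c}  FIRST(A)={a}  FIRST(B)={a}
[2]
  B via B→S c: +{c}
  FIRST(S)={a,c}  FIRST(A)={a}  FIRST(B)={a,c}
[3]
  A via A→B: +{c}
  FIRST(S)={a,c}  FIRST(A)={a,c}  FIRST(B)={a,c}
[4] (no change)
  FIRST(S)={a,c}  FIRST(A)={a,c}  FIRST(B)={a,c}

FOLLOW sets:
seed FOLLOW(S) with $
[1]
  A→A S: FOLLOW(A) ⊇ FIRST(S) = {a,c}; new: +{a,c}
  A→A S: FOLLOW(S) ⊇ FOLLOW(A) ⊇ {a,c}; new: +{a,c}
  A→B: FOLLOW(B) ⊇ FOLLOW(A) ⊇ {a,c}; new: +{a,c}
  S→a B: FOLLOW(B) ⊇ FOLLOW(S) ⊇ {$,a,c}; new: +{$}
  S→c A: FOLLOW(A) ⊇ FOLLOW(S) ⊇ {$,a,c}; new: +{$}
  FOLLOW(S)={$,a,c}  FOLLOW(A)={$,a,c}  FOLLOW(B)={$,a,c}
[2] (no change)
  FOLLOW(S)={$,a,c}  FOLLOW(A)={$,a,c}  FOLLOW(B)={$,a,c}

FOLLOW(S) = ["$", "a", "c"]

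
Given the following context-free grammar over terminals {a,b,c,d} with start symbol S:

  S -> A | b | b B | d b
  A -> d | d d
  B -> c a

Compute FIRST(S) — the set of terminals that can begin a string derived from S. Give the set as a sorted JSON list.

Compute FIRST by fixpoint:
round 1:
  A via A→d: +{d}
  B via B→c a: +{c}
  S via S→A: +{d}
  S via S→b: +{b}
  FIRST(S)={b,d}  FIRST(A)={d}  FIRST(B)={c}
round 2: (no change)
  FIRST(S)={b,d}  FIRST(A)={d}  FIRST(B)={c}

FIRST(S) = ["b", "d"]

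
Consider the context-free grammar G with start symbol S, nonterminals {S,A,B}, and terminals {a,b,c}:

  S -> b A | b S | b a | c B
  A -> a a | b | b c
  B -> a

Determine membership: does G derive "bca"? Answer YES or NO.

CNF form of G:
  S -> T1 A | T1 S | T1 T0 | T2 B
  A -> T0 T0 | T1 T2 | b
  B -> a
  T0 -> a
  T1 -> b
  T2 -> c

CYK fill:
  T[0,0] 'b' = {A,T1}  orig:{A}
  T[1,1] 'c' = {T2}  orig:{}
  T[2,2] 'a' = {B,T0}  orig:{B}
  T[0,1] 'bc' = {A}
  T[1,2] 'ca' = {S}
  T[0,2] 'bca' = {S}

S ∈ T[0,2] ⇒ YES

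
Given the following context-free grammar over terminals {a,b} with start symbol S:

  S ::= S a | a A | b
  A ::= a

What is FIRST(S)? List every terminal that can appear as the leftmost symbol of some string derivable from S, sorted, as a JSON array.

Compute FIRST by fixpoint:
round 1:
  A via A→a: +{a}
  S via S→a A: +{a}
  S via S→b: +{b}
  FIRST[S]={a,b}  FIRST[A]={a}
round 2: (no change)
  FIRST[S]={a,b}  FIRST[A]={a}

FIRST(S) = ["a", "b"]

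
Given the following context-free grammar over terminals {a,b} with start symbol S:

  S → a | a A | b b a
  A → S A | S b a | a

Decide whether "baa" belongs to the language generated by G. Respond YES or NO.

CNF form of G:
  S -> T0 X3 | T1 A | a
  A -> S A | S X2 | a
  T0 -> b
  T1 -> a
  X2 -> T0 T1
  X3 -> T0 T1

CYK fill:
  cell(0,0) b: {T0}  orig:{}
  cell(1,1) a: {A,S,T1}  orig:{A,S}
  cell(2,2) a: {A,S,T1}  orig:{A,S}
  cell(0,1) ba: {X2,X3}  orig:{}
  cell(1,2) aa: {A,S}
  cell(0,2) baa: ∅

S ∉ T[0,2] ⇒ NO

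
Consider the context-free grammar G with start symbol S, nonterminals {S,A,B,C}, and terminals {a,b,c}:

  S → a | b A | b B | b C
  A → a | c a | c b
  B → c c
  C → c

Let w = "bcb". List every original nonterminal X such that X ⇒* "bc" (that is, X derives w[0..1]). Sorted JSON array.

Convert to CNF:
  S -> T2 A | T2 B | T2 C | a
  A -> T0 T1 | T0 T2 | a
  B -> T0 T0
  C -> c
  T0 -> c
  T1 -> a
  T2 -> b

CYK fill, restricted to cells inside w[0..1]:
  T[0,0] 'b' = {T2}  orig:{}
  T[1,1] 'c' = {C,T0}  orig:{C}
  T[0,1] 'bc' = {S}

Original NTs in T[0,1] deriving "bc": ["S"]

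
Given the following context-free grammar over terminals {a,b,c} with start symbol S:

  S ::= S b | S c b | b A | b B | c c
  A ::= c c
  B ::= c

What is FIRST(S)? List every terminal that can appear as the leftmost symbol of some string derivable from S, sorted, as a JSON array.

FIRST sets, iterate to fixpoint:
pass 1:
  A via A→c c: +{c}
  B via B→c: +{c}
  S via S→b A: +{b}
  S via S→c c: +{c}
  FIRST[S]={b,c}  FIRST[A]={c}  FIRST[B]={c}
pass 2: (no change)
  FIRST[S]={b,c}  FIRST[A]={c}  FIRST[B]={c}

FIRST(S) = ["b", "c"]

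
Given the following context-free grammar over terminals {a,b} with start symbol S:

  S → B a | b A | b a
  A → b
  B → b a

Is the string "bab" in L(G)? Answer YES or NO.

CNF form of G:
  S -> B T1 | T0 A | T0 T1
  A -> b
  B -> T0 T1
  T0 -> b
  T1 -> a

Fill CYK table bottom-up:
  cell(0,0) b: {A,T0}  orig:{A}
  cell(1,1) a: {T1}  orig:{}
  cell(2,2) b: {A,T0}  orig:{A}
  cell(0,1) ba: {B,S}
  cell(1,2) ab: ∅
  cell(0,2) bab: ∅

S ∉ T[0,2] ⇒ NO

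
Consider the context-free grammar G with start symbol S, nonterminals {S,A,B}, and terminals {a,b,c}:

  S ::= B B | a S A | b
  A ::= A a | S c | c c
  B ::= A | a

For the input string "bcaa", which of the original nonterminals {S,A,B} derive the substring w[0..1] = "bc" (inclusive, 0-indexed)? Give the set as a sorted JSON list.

Convert to CNF:
  S -> B B | T0 X2 | b
  A -> A T0 | S T1 | T1 T1
  B -> A T0 | S T1 | T1 T1 | a
  T0 -> a
  T1 -> c
  X2 -> S A

CYK fill, restricted to cells inside w[0..1]:
  cell(0,0) b: {S}
  cell(1,1) c: {T1}  orig:{}
  cell(0,1) bc: {A,B}

Original NTs in T[0,1] deriving "bc": ["A", "B"]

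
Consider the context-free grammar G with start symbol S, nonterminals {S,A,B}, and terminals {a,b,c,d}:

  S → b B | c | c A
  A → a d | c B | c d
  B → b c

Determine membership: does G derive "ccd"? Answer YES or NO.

CNF form of G:
  S -> T2 A | T3 B | c
  A -> T0 T1 | T2 B | T2 T1
  B -> T3 T2
  T0 -> a
  T1 -> d
  T2 -> c
  T3 -> b

CYK fill:
  [0..0]={S,T2}  "c"  orig:{S}
  [1..1]={S,T2}  "c"  orig:{S}
  [2..2]={T1}  "d"  orig:{}
  [0..1]=∅  "cc"
  [1..2]={A}  "cd"
  [0..2]={S}  "ccd"

S ∈ T[0,2] ⇒ YES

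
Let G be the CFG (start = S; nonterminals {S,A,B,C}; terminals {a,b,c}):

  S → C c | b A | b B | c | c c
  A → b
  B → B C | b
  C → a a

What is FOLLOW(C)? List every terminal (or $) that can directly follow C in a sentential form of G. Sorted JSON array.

Compute FIRST by fixpoint:
iter 1:
  A via A→b: +{b}
  B via B→b: +{b}
  C via C→a a: +{a}
  S via S→C c: +{a}
  S via S→b A: +{b}
  S via S→c: +{c}
  FIRST[S]={a,b,c}  FIRST[A]={b}  FIRST[B]={b}  FIRST[C]={a}
iter 2: done
  FIRST[S]={a,b,c}  FIRST[A]={b}  FIRST[B]={b}  FIRST[C]={a}

Compute FOLLOW by fixpoint:
seed FOLLOW(S) with $
[1]
  B→B C: FOLLOW(B) ⊇ FIRST(C) = {a}; new: +{a}
  B→B C: FOLLOW(C) ⊇ FOLLOW(B) ⊇ {a}; new: +{a}
  S→C c: FOLLOW(C) ⊇ FIRST(c) = {c}; new: +{c}
  S→b A: FOLLOW(A) ⊇ FOLLOW(S) ⊇ {$}; new: +{$}
  S→b B: FOLLOW(B) ⊇ FOLLOW(S) ⊇ {$}; new: +{$}
  S: {$}  A: {$}  B: {$,a}  C: {a,c}
[2]
  B→B C: FOLLOW(C) ⊇ FOLLOW(B) ⊇ {$,a}; new: +{$}
  S: {$}  A: {$}  B: {$,a}  C: {$,a,c}
[3] (no change)
  S: {$}  A: {$}  B: {$,a}  C: {$,a,c}

FOLLOW(C) = ["$", "a", "c"]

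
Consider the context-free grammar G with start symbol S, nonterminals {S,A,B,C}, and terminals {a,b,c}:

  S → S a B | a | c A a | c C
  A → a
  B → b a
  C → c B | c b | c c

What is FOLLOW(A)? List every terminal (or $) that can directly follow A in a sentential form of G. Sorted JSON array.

FIRST iteration:
pass 1:
  A via A→a: +{a}
  B via B→b a: +{b}
  C via C→c B: +{c}
  S via S→a: +{a}
  S via S→c A a: +{c}
  FIRST[S]={a,c}  FIRST[A]={a}  FIRST[B]={b}  FIRST[C]={c}
pass 2: — fixpoint
  FIRST[S]={a,c}  FIRST[A]={a}  FIRST[B]={b}  FIRST[C]={c}

FOLLOW sets:
FOLLOW(S) := {$}
pass 1:
  S→S a B: FOLLOW(S) ⊇ FIRST(a) = {a}; new: +{a}
  S→S a B: FOLLOW(B) ⊇ FOLLOW(S) ⊇ {$,a}; new: +{$,a}
  S→c A a: FOLLOW(A) ⊇ FIRST(a) = {a}; new: +{a}
  S→c C: FOLLOW(C) ⊇ FOLLOW(S) ⊇ {$,a}; new: +{$,a}
  S: {$,a}  A: {a}  B: {$,a}  C: {$,a}
pass 2: (no change)
  S: {$,a}  A: {a}  B: {$,a}  C: {$,a}

FOLLOW(A) = ["a"]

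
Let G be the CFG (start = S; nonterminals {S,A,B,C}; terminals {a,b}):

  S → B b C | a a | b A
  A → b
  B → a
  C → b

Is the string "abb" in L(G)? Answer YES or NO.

Convert to CNF:
  S -> B X2 | T0 A | T1 T1
  A -> b
  B -> a
  C -> b
  T0 -> b
  T1 -> a
  X2 -> T0 C

Fill CYK table bottom-up:
  [0..0]={B,T1}  "a"  orig:{B}
  [1..1]={A,C,T0}  "b"  orig:{A,C}
  [2..2]={A,C,T0}  "b"  orig:{A,C}
  [0..1]=∅  "ab"
  [1..2]={S,X2}  "bb"  orig:{S}
  [0..2]={S}  "abb"

S ∈ T[0,2] ⇒ YES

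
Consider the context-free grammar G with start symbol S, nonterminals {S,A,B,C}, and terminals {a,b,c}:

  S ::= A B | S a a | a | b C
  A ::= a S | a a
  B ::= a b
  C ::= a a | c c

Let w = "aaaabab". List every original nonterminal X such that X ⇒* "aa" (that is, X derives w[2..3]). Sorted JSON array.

CNF form of G:
  S -> A B | S X3 | T1 C | a
  A -> T0 S | T0 T0
  B -> T0 T1
  C -> T0 T0 | T2 T2
  T0 -> a
  T1 -> b
  T2 -> c
  X3 -> T0 T0

CYK fill, restricted to cells inside w[2..3]:
  [2..2]={S,T0}  "a"  orig:{S}
  [3..3]={S,T0}  "a"  orig:{S}
  [2..3]={A,C,X3}  "aa"  orig:{A,C}

Original NTs in T[2,3] deriving "aa": ["A", "C"]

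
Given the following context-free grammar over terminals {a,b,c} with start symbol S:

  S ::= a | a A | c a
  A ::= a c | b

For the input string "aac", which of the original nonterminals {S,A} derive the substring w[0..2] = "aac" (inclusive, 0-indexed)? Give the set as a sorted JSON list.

CNF form of G:
  S -> T0 A | T1 T0 | a
  A -> T0 T1 | b
  T0 -> a
  T1 -> c

Fill CYK table bottom-up — only the sub-triangle for w[0..2]:
  T[0,0] 'a' = {S,T0}  orig:{S}
  T[1,1] 'a' = {S,T0}  orig:{S}
  T[2,2] 'c' = {T1}  orig:{}
  T[0,1] 'aa' = ∅
  T[1,2] 'ac' = {A}
  T[0,2] 'aac' = {S}

Original NTs in T[0,2] deriving "aac": ["S"]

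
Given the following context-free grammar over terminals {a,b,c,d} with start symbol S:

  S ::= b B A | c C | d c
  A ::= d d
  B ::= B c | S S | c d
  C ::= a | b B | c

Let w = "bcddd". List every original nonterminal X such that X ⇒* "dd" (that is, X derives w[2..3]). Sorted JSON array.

CNF form of G:
  S -> T0 T1 | T1 C | T2 X3
  A -> T0 T0
  B -> B T1 | S S | T1 T0
  C -> T2 B | a | c
  T0 -> d
  T1 -> c
  T2 -> b
  X3 -> B A

CYK table (by increasing span) — only the sub-triangle for w[2..3]:
  [2..2]={T0}  "d"  orig:{}
  [3..3]={T0}  "d"  orig:{}
  [2..3]={A}  "dd"

Original NTs in T[2,3] deriving "dd": ["A"]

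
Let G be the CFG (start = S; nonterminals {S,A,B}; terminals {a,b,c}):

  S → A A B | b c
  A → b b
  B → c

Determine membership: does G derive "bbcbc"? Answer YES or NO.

Convert to CNF:
  S -> A X2 | T0 T1
  A -> T0 T0
  B -> c
  T0 -> b
  T1 -> c
  X2 -> A B

CYK table (by increasing span):
  T[0,0] 'b' = {T0}  orig:{}
  T[1,1] 'b' = {T0}  orig:{}
  T[2,2] 'c' = {B,T1}  orig:{B}
  T[3,3] 'b' = {T0}  orig:{}
  T[4,4] 'c' = {B,T1}  orig:{B}
  T[0,1] 'bb' = {A}
  T[1,2] 'bc' = {S}
  T[2,3] 'cb' = ∅
  T[3,4] 'bc' = {S}
  T[0,2] 'bbc' = {X2}  orig:{}
  T[1,3] 'bcb' = ∅
  T[2,4] 'cbc' = ∅
  T[0,3] 'bbcb' = ∅
  T[1,4] 'bcbc' = ∅
  T[0,4] 'bbcbc' = ∅

S ∉ T[0,4] ⇒ NO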